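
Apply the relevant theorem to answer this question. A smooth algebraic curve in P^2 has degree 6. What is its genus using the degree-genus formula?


Using the genus formula for smooth plane curves:
g = (d-1)(d-2)/2
g = (6-1)(6-2)/2
g = 5*4/2
g = 20/2 = 10

10


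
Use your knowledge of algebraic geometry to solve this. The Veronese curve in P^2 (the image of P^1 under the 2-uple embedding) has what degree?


The rational normal curve in P^2 is the image of P^1 under the 2-uple Veronese.
A general hyperplane in P^2 pulls back to a degree-2 form on P^1, which has 2 zeros,
so the curve meets a general hyperplane in 2 points. Degree = 2.

2


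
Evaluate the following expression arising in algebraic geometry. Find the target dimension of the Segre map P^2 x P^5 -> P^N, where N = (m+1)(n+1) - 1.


The Segre embedding maps P^m x P^n into P^N via
all products of coordinates from each factor.
N = (m+1)(n+1) - 1
N = (2+1)(5+1) - 1
N = 3*6 - 1
N = 18 - 1 = 17

17


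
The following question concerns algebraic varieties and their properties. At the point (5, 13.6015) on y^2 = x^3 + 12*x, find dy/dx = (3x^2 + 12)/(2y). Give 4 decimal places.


Using implicit differentiation of y^2 = x^3 + 12*x:
2y * dy/dx = 3x^2 + 12
dy/dx = (3x^2 + 12)/(2y)
Numerator: 3*5^2 + 12 = 87
Denominator: 2*13.6015 = 27.203
dy/dx = 87/27.203 = 3.1982

3.1982


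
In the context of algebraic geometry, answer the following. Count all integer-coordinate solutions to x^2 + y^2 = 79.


Systematically check integer values of x where x^2 <= 79.
For each valid x, check if 79 - x^2 is a perfect square.
Total integer solutions found: 0

0


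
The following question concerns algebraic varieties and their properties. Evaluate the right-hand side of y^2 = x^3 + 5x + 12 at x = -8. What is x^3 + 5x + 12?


Compute x^3 + 5x + 12 at x = -8:
x^3 = (-8)^3 = -512
5*x = 5*(-8) = -40
Sum: -512 - 40 + 12 = -540

-540


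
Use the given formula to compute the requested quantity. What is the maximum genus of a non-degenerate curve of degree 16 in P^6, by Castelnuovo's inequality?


Castelnuovo's bound: write d - 1 = m(r-1) + epsilon with 0 <= epsilon < r-1.
d - 1 = 16 - 1 = 15
r - 1 = 6 - 1 = 5
15 = 3*5 + 0, so m = 3, epsilon = 0
pi(d, r) = m(m-1)(r-1)/2 + m*epsilon
= 3*2*5/2 + 3*0
= 30/2 + 0
= 15 + 0 = 15

15


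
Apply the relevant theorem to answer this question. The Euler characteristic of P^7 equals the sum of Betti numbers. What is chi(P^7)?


The complex projective space P^7 has one cell in each even real dimension 0, 2, ..., 14.
The cohomology groups are H^{2k}(P^7) = Z for k = 0,...,7, and 0 otherwise.
Euler characteristic = sum of Betti numbers = 1 per even-dimensional cohomology group.
chi(P^7) = 7 + 1 = 8

8


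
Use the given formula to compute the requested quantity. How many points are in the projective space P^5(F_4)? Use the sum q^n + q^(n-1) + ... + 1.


P^5(F_4) has (q^(n+1) - 1)/(q - 1) points.
= 4^5 + 4^4 + 4^3 + 4^2 + 4^1 + 4^0
= 1024 + 256 + 64 + 16 + 4 + 1
= 1365

1365


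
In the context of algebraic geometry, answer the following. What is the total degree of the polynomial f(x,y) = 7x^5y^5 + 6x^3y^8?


Examine each term for its total degree (sum of exponents).
  Term '7x^5y^5' has total degree 5+5 = 10.
  Term '6x^3y^8' has total degree 3+8 = 11.
The maximum total degree among all terms is 11.

11


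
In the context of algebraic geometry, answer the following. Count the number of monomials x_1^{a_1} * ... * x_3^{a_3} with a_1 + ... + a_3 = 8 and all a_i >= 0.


The number of degree-8 monomials in 3 variables is C(d+n-1, n-1).
= C(8+3-1, 3-1) = C(10, 2)
= 45

45


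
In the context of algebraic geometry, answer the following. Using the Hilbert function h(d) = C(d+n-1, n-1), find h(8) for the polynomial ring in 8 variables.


The Hilbert function for the polynomial ring in 8 variables is:
h(d) = C(d+n-1, n-1)
h(8) = C(8+8-1, 8-1) = C(15, 7)
= 15! / (7! * 8!)
= 6435

6435


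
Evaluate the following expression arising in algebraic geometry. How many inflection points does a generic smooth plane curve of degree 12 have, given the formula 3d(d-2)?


For a general smooth plane curve C of degree d, the inflection points are
the intersection of C with its Hessian curve, which has degree 3(d-2).
By Bezout, the total intersection number is d * 3(d-2) = 12 * 30 = 360.
For a general curve every flex is ordinary, so each contributes
multiplicity 1 to C·Hess(C), and the number of distinct inflection
points is 3d(d-2).
Inflection points = 3*12*(12-2) = 3*12*10 = 360

360


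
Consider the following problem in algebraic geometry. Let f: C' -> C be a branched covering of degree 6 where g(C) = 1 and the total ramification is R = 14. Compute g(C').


Riemann-Hurwitz formula: 2g' - 2 = d(2g - 2) + R
Given: d = 6, g = 1, R = 14
2g' - 2 = 6*(2*1 - 2) + 14
2g' - 2 = 6*0 + 14
2g' - 2 = 0 + 14 = 14
2g' = 16
g' = 8

8


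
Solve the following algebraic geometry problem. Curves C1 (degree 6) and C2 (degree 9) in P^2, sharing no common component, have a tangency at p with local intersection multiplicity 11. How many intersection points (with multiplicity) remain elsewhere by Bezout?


By Bezout's theorem, the total intersection number is d1 * d2.
Total = 6 * 9 = 54
Intersection multiplicity at p = 11
Remaining intersections = 54 - 11 = 43

43


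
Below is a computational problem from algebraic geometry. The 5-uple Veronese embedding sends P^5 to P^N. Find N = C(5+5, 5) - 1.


The Veronese embedding v_d: P^n -> P^N maps each point to all
degree-d monomials in n+1 homogeneous coordinates.
N = C(n+d, d) - 1
N = C(5+5, 5) - 1
N = C(10, 5) - 1
C(10, 5) = 252
N = 252 - 1 = 251

251


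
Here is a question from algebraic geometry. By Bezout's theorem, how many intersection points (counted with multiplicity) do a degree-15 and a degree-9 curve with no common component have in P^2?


Bezout's theorem states the intersection count equals the product of degrees.
Intersection count = 15 * 9 = 135

135


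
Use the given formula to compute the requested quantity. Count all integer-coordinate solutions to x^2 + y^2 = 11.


Systematically check integer values of x where x^2 <= 11.
For each valid x, check if 11 - x^2 is a perfect square.
Total integer solutions found: 0

0


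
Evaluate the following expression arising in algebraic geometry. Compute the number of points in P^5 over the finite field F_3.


P^5(F_3) has (q^(n+1) - 1)/(q - 1) points.
= 3^5 + 3^4 + 3^3 + 3^2 + 3^1 + 3^0
= 243 + 81 + 27 + 9 + 3 + 1
= 364

364


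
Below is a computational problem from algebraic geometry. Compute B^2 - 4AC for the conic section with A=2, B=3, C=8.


The discriminant of a conic Ax^2 + Bxy + Cy^2 + ... = 0 is B^2 - 4AC.
B^2 = 3^2 = 9
4AC = 4*2*8 = 64
Discriminant = 9 - 64 = -55

-55


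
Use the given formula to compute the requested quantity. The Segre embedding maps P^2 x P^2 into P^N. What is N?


The Segre embedding maps P^m x P^n into P^N via
all products of coordinates from each factor.
N = (m+1)(n+1) - 1
N = (2+1)(2+1) - 1
N = 3*3 - 1
N = 9 - 1 = 8

8


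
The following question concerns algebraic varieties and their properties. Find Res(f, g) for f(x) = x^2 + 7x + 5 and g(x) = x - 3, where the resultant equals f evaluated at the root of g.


For Res(f, x - c), we evaluate f at x = c.
f(3) = 3^2 + 7*3 + 5
= 9 + 21 + 5
= 30 + 5 = 35
Res(f, g) = 35

35


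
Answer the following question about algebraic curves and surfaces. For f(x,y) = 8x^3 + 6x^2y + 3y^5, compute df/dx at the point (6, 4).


df/dx = 3*8*x^2 + 2*6*x^1*y
At (6,4): 3*8*6^2 + 2*6*6^1*4
= 864 + 288
= 1152

1152


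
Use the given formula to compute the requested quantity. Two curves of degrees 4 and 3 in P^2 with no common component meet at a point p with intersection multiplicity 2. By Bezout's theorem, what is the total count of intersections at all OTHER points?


By Bezout's theorem, the total intersection number is d1 * d2.
Total = 4 * 3 = 12
Intersection multiplicity at p = 2
Remaining intersections = 12 - 2 = 10

10


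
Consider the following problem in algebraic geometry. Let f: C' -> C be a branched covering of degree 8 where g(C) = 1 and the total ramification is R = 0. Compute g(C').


Riemann-Hurwitz formula: 2g' - 2 = d(2g - 2) + R
Given: d = 8, g = 1, R = 0
2g' - 2 = 8*(2*1 - 2) + 0
2g' - 2 = 8*0 + 0
2g' - 2 = 0 + 0 = 0
2g' = 2
g' = 1

1


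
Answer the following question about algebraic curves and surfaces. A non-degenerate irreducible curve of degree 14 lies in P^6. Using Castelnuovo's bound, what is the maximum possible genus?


Castelnuovo's bound: write d - 1 = m(r-1) + epsilon with 0 <= epsilon < r-1.
d - 1 = 14 - 1 = 13
r - 1 = 6 - 1 = 5
13 = 2*5 + 3, so m = 2, epsilon = 3
pi(d, r) = m(m-1)(r-1)/2 + m*epsilon
= 2*1*5/2 + 2*3
= 10/2 + 6
= 5 + 6 = 11

11


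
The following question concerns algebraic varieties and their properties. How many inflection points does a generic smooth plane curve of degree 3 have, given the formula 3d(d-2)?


For a general smooth plane curve C of degree d, the inflection points are
the intersection of C with its Hessian curve, which has degree 3(d-2).
By Bezout, the total intersection number is d * 3(d-2) = 3 * 3 = 9.
For a general curve every flex is ordinary, so each contributes
multiplicity 1 to C·Hess(C), and the number of distinct inflection
points is 3d(d-2).
Inflection points = 3*3*(3-2) = 3*3*1 = 9

9


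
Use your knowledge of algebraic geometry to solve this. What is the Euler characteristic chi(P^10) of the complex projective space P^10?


The complex projective space P^10 has one cell in each even real dimension 0, 2, ..., 20.
The cohomology groups are H^{2k}(P^10) = Z for k = 0,...,10, and 0 otherwise.
Euler characteristic = sum of Betti numbers = 1 per even-dimensional cohomology group.
chi(P^10) = 10 + 1 = 11

11


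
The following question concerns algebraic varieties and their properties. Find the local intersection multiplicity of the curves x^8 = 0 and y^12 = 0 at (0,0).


The intersection multiplicity of V(x^a) and V(y^b) at the origin is:
I(O; V(x^8), V(y^12)) = dim_k(k[x,y]/(x^8, y^12))
A basis for k[x,y]/(x^8, y^12) is the set of monomials x^i * y^j
where 0 <= i < 8 and 0 <= j < 12.
The number of such monomials is 8 * 12 = 96

96


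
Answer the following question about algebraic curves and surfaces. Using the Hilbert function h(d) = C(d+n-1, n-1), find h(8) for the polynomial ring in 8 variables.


The Hilbert function for the polynomial ring in 8 variables is:
h(d) = C(d+n-1, n-1)
h(8) = C(8+8-1, 8-1) = C(15, 7)
= 15! / (7! * 8!)
= 6435

6435


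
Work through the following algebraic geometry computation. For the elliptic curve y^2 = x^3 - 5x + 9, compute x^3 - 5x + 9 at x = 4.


Compute x^3 - 5x + 9 at x = 4:
x^3 = 4^3 = 64
(-5)*x = (-5)*4 = -20
Sum: 64 - 20 + 9 = 53

53


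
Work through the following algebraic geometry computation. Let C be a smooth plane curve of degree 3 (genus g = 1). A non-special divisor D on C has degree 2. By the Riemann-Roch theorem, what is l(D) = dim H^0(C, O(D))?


First, compute the genus of a smooth plane curve of degree 3:
g = (d-1)(d-2)/2 = (3-1)(3-2)/2 = 1
For a non-special divisor D (i.e., h^1(D) = 0), Riemann-Roch gives:
l(D) = deg(D) - g + 1
Since deg(D) = 2 >= 2g - 1 = 1, D is non-special.
l(D) = 2 - 1 + 1 = 2

2


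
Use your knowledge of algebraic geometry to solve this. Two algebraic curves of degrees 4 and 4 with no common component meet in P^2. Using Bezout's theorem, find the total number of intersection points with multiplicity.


Bezout's theorem states the intersection count equals the product of degrees.
Intersection count = 4 * 4 = 16

16


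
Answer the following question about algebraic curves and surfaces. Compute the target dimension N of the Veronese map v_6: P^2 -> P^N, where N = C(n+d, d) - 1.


The Veronese embedding v_d: P^n -> P^N maps each point to all
degree-d monomials in n+1 homogeneous coordinates.
N = C(n+d, d) - 1
N = C(2+6, 6) - 1
N = C(8, 6) - 1
C(8, 6) = 28
N = 28 - 1 = 27

27


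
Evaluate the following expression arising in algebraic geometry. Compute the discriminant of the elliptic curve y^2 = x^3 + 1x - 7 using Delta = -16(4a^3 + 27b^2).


Compute each component:
4a^3 = 4*1^3 = 4*1 = 4
27b^2 = 27*(-7)^2 = 27*49 = 1323
4a^3 + 27b^2 = 4 + 1323 = 1327
Delta = -16*1327 = -21232

-21232


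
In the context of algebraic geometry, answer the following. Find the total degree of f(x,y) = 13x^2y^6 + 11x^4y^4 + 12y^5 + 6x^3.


Examine each term for its total degree (sum of exponents).
  Term '13x^2y^6' has total degree 2+6 = 8.
  Term '11x^4y^4' has total degree 4+4 = 8.
  Term '12y^5' has total degree 0+5 = 5.
  Term '6x^3' has total degree 3+0 = 3.
The maximum total degree among all terms is 8.

8


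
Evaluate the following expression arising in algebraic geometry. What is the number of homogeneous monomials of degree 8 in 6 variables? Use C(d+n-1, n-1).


The number of degree-8 monomials in 6 variables is C(d+n-1, n-1).
= C(8+6-1, 6-1) = C(13, 5)
= 1287

1287


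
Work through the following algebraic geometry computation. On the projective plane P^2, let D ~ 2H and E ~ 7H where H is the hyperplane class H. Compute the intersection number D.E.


Using bilinearity of the intersection pairing on the projective plane P^2:
(aH).(bH) = ab * (H.H)
We have H^2 = 1 (Bezout).
D.E = (2H).(7H) = 2*7*1
= 14*1
= 14

14


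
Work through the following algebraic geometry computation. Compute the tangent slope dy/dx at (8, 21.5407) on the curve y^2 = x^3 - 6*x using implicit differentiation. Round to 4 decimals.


Using implicit differentiation of y^2 = x^3 - 6*x:
2y * dy/dx = 3x^2 - 6
dy/dx = (3x^2 - 6)/(2y)
Numerator: 3*8^2 - 6 = 186
Denominator: 2*21.5407 = 43.0814
dy/dx = 186/43.0814 = 4.3174

4.3174


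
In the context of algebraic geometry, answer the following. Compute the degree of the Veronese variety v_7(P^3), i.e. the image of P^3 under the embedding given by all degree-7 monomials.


The Veronese variety v_7(P^3) has degree d^r.
d^r = 7^3 = 343

343


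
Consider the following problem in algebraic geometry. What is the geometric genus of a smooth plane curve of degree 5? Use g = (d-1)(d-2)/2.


Using the genus formula for smooth plane curves:
g = (d-1)(d-2)/2
g = (5-1)(5-2)/2
g = 4*3/2
g = 12/2 = 6

6


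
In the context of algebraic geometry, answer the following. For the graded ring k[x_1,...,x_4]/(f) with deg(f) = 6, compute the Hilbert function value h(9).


For R = k[x_1,...,x_n]/(f) with f homogeneous of degree e:
The Hilbert series is (1 - t^e)/(1 - t)^n.
So h(d) = C(d+n-1, n-1) - C(d-e+n-1, n-1) for d >= e.
With n=4, e=6, d=9:
C(9+4-1, 4-1) = C(12, 3) = 220
C(9-6+4-1, 4-1) = C(6, 3) = 20
h(9) = 220 - 20 = 200

200


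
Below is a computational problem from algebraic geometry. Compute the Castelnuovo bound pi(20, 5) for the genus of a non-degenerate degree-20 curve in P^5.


Castelnuovo's bound: write d - 1 = m(r-1) + epsilon with 0 <= epsilon < r-1.
d - 1 = 20 - 1 = 19
r - 1 = 5 - 1 = 4
19 = 4*4 + 3, so m = 4, epsilon = 3
pi(d, r) = m(m-1)(r-1)/2 + m*epsilon
= 4*3*4/2 + 4*3
= 48/2 + 12
= 24 + 12 = 36

36


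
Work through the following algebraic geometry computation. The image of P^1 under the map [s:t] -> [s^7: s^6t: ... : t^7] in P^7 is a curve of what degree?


The rational normal curve in P^7 is the image of P^1 under the 7-uple Veronese.
A general hyperplane in P^7 pulls back to a degree-7 form on P^1, which has 7 zeros,
so the curve meets a general hyperplane in 7 points. Degree = 7.

7


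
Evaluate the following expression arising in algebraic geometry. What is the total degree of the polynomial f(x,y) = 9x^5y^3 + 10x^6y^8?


Examine each term for its total degree (sum of exponents).
  Term '9x^5y^3' has total degree 5+3 = 8.
  Term '10x^6y^8' has total degree 6+8 = 14.
The maximum total degree among all terms is 14.

14


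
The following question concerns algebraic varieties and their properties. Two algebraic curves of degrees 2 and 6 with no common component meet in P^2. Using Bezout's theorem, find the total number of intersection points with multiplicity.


Bezout's theorem states the intersection count equals the product of degrees.
Intersection count = 2 * 6 = 12

12


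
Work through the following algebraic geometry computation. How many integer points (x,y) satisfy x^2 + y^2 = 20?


Systematically check integer values of x where x^2 <= 20.
For each valid x, check if 20 - x^2 is a perfect square.
x=2: 20 - 4 = 16, sqrt = 4 (valid)
x=4: 20 - 16 = 4, sqrt = 2 (valid)
Total integer solutions found: 8

8


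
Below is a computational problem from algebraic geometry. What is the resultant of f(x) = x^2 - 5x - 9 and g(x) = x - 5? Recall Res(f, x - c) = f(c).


For Res(f, x - c), we evaluate f at x = c.
f(5) = 5^2 - 5*5 - 9
= 25 - 25 - 9
= 0 - 9 = -9
Res(f, g) = -9

-9


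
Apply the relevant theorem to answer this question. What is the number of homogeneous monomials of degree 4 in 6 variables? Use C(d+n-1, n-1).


The number of degree-4 monomials in 6 variables is C(d+n-1, n-1).
= C(4+6-1, 6-1) = C(9, 5)
= 126

126


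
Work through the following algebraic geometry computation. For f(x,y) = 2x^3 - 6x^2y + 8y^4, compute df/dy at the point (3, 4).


df/dy = (-6)*x^2 + 4*8*y^3
At (3,4): (-6)*3^2 + 4*8*4^3
= -54 + 2048
= 1994

1994


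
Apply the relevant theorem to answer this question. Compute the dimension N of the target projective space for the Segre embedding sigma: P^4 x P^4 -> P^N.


The Segre embedding maps P^m x P^n into P^N via
all products of coordinates from each factor.
N = (m+1)(n+1) - 1
N = (4+1)(4+1) - 1
N = 5*5 - 1
N = 25 - 1 = 24

24


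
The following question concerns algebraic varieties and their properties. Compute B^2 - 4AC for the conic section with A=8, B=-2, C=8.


The discriminant of a conic Ax^2 + Bxy + Cy^2 + ... = 0 is B^2 - 4AC.
B^2 = (-2)^2 = 4
4AC = 4*8*8 = 256
Discriminant = 4 - 256 = -252

-252


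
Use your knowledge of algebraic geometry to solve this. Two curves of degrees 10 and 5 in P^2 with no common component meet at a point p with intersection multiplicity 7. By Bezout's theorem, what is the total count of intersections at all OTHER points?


By Bezout's theorem, the total intersection number is d1 * d2.
Total = 10 * 5 = 50
Intersection multiplicity at p = 7
Remaining intersections = 50 - 7 = 43

43


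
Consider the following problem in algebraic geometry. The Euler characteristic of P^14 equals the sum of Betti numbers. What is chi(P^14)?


The complex projective space P^14 has one cell in each even real dimension 0, 2, ..., 28.
The cohomology groups are H^{2k}(P^14) = Z for k = 0,...,14, and 0 otherwise.
Euler characteristic = sum of Betti numbers = 1 per even-dimensional cohomology group.
chi(P^14) = 14 + 1 = 15

15


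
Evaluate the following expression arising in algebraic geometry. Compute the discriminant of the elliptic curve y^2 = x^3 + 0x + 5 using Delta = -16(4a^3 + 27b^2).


Compute each component:
4a^3 = 4*0^3 = 4*0 = 0
27b^2 = 27*5^2 = 27*25 = 675
4a^3 + 27b^2 = 0 + 675 = 675
Delta = -16*675 = -10800

-10800


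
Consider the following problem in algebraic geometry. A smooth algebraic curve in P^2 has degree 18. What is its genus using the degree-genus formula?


Using the genus formula for smooth plane curves:
g = (d-1)(d-2)/2
g = (18-1)(18-2)/2
g = 17*16/2
g = 272/2 = 136

136


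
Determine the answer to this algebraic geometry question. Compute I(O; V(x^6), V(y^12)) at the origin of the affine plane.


The intersection multiplicity of V(x^a) and V(y^b) at the origin is:
I(O; V(x^6), V(y^12)) = dim_k(k[x,y]/(x^6, y^12))
A basis for k[x,y]/(x^6, y^12) is the set of monomials x^i * y^j
where 0 <= i < 6 and 0 <= j < 12.
The number of such monomials is 6 * 12 = 72

72


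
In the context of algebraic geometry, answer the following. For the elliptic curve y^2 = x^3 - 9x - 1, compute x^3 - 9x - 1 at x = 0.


Compute x^3 - 9x - 1 at x = 0:
x^3 = 0^3 = 0
(-9)*x = (-9)*0 = 0
Sum: 0 + 0 - 1 = -1

-1


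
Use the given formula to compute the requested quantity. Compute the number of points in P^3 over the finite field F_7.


P^3(F_7) has (q^(n+1) - 1)/(q - 1) points.
= 7^3 + 7^2 + 7^1 + 7^0
= 343 + 49 + 7 + 1
= 400

400


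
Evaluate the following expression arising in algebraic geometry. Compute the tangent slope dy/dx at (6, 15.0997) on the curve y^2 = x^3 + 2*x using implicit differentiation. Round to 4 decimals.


Using implicit differentiation of y^2 = x^3 + 2*x:
2y * dy/dx = 3x^2 + 2
dy/dx = (3x^2 + 2)/(2y)
Numerator: 3*6^2 + 2 = 110
Denominator: 2*15.0997 = 30.1994
dy/dx = 110/30.1994 = 3.6425

3.6425


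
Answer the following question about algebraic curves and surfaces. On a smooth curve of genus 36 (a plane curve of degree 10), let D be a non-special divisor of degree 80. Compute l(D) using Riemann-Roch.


First, compute the genus of a smooth plane curve of degree 10:
g = (d-1)(d-2)/2 = (10-1)(10-2)/2 = 36
For a non-special divisor D (i.e., h^1(D) = 0), Riemann-Roch gives:
l(D) = deg(D) - g + 1
Since deg(D) = 80 >= 2g - 1 = 71, D is non-special.
l(D) = 80 - 36 + 1 = 45

45


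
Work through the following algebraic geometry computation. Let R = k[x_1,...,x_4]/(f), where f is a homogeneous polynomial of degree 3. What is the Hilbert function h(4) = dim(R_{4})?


For R = k[x_1,...,x_n]/(f) with f homogeneous of degree e:
The Hilbert series is (1 - t^e)/(1 - t)^n.
So h(d) = C(d+n-1, n-1) - C(d-e+n-1, n-1) for d >= e.
With n=4, e=3, d=4:
C(4+4-1, 4-1) = C(7, 3) = 35
C(4-3+4-1, 4-1) = C(4, 3) = 4
h(4) = 35 - 4 = 31

31


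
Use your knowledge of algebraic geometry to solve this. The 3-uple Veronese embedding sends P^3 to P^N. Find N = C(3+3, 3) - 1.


The Veronese embedding v_d: P^n -> P^N maps each point to all
degree-d monomials in n+1 homogeneous coordinates.
N = C(n+d, d) - 1
N = C(3+3, 3) - 1
N = C(6, 3) - 1
C(6, 3) = 20
N = 20 - 1 = 19

19


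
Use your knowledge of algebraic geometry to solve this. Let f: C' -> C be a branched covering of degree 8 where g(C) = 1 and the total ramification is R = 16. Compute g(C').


Riemann-Hurwitz formula: 2g' - 2 = d(2g - 2) + R
Given: d = 8, g = 1, R = 16
2g' - 2 = 8*(2*1 - 2) + 16
2g' - 2 = 8*0 + 16
2g' - 2 = 0 + 16 = 16
2g' = 18
g' = 9

9


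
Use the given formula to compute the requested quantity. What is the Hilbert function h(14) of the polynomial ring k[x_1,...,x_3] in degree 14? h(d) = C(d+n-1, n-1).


The Hilbert function for the polynomial ring in 3 variables is:
h(d) = C(d+n-1, n-1)
h(14) = C(14+3-1, 3-1) = C(16, 2)
= 16! / (2! * 14!)
= 120

120


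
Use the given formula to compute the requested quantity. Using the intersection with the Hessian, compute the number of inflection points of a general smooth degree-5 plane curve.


For a general smooth plane curve C of degree d, the inflection points are
the intersection of C with its Hessian curve, which has degree 3(d-2).
By Bezout, the total intersection number is d * 3(d-2) = 5 * 9 = 45.
For a general curve every flex is ordinary, so each contributes
multiplicity 1 to C·Hess(C), and the number of distinct inflection
points is 3d(d-2).
Inflection points = 3*5*(5-2) = 3*5*3 = 45

45


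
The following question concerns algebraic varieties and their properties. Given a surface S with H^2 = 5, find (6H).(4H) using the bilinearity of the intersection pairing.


Using bilinearity of the intersection pairing on a surface S:
(aH).(bH) = ab * (H.H)
We have H^2 = 5.
D.E = (6H).(4H) = 6*4*5
= 24*5
= 120

120


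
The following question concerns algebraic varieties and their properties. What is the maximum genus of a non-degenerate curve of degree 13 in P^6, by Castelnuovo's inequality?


Castelnuovo's bound: write d - 1 = m(r-1) + epsilon with 0 <= epsilon < r-1.
d - 1 = 13 - 1 = 12
r - 1 = 6 - 1 = 5
12 = 2*5 + 2, so m = 2, epsilon = 2
pi(d, r) = m(m-1)(r-1)/2 + m*epsilon
= 2*1*5/2 + 2*2
= 10/2 + 4
= 5 + 4 = 9

9


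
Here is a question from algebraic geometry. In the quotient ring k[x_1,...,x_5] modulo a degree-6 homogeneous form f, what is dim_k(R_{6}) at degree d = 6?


For R = k[x_1,...,x_n]/(f) with f homogeneous of degree e:
The Hilbert series is (1 - t^e)/(1 - t)^n.
So h(d) = C(d+n-1, n-1) - C(d-e+n-1, n-1) for d >= e.
With n=5, e=6, d=6:
C(6+5-1, 5-1) = C(10, 4) = 210
C(6-6+5-1, 5-1) = C(4, 4) = 1
h(6) = 210 - 1 = 209

209


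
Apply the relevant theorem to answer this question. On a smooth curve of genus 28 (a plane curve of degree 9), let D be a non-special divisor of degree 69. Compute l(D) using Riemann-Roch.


First, compute the genus of a smooth plane curve of degree 9:
g = (d-1)(d-2)/2 = (9-1)(9-2)/2 = 28
For a non-special divisor D (i.e., h^1(D) = 0), Riemann-Roch gives:
l(D) = deg(D) - g + 1
Since deg(D) = 69 >= 2g - 1 = 55, D is non-special.
l(D) = 69 - 28 + 1 = 42

42


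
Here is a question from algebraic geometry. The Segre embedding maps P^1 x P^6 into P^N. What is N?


The Segre embedding maps P^m x P^n into P^N via
all products of coordinates from each factor.
N = (m+1)(n+1) - 1
N = (1+1)(6+1) - 1
N = 2*7 - 1
N = 14 - 1 = 13

13


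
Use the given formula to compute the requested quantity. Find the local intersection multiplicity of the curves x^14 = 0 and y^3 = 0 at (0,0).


The intersection multiplicity of V(x^a) and V(y^b) at the origin is:
I(O; V(x^14), V(y^3)) = dim_k(k[x,y]/(x^14, y^3))
A basis for k[x,y]/(x^14, y^3) is the set of monomials x^i * y^j
where 0 <= i < 14 and 0 <= j < 3.
The number of such monomials is 14 * 3 = 42

42


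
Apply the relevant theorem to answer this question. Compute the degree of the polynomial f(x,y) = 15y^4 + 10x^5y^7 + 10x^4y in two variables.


Examine each term for its total degree (sum of exponents).
  Term '15y^4' has total degree 0+4 = 4.
  Term '10x^5y^7' has total degree 5+7 = 12.
  Term '10x^4y' has total degree 4+1 = 5.
The maximum total degree among all terms is 12.

12


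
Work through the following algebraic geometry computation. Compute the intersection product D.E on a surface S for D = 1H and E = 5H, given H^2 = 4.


Using bilinearity of the intersection pairing on a surface S:
(aH).(bH) = ab * (H.H)
We have H^2 = 4.
D.E = (1H).(5H) = 1*5*4
= 5*4
= 20

20


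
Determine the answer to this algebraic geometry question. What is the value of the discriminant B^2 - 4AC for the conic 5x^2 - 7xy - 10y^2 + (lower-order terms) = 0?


The discriminant of a conic Ax^2 + Bxy + Cy^2 + ... = 0 is B^2 - 4AC.
B^2 = (-7)^2 = 49
4AC = 4*5*(-10) = -200
Discriminant = 49 + 200 = 249

249


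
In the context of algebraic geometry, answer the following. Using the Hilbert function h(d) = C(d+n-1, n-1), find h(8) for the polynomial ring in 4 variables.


The Hilbert function for the polynomial ring in 4 variables is:
h(d) = C(d+n-1, n-1)
h(8) = C(8+4-1, 4-1) = C(11, 3)
= 11! / (3! * 8!)
= 165

165


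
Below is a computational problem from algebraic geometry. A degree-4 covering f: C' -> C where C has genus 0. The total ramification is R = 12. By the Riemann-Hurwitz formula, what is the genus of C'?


Riemann-Hurwitz formula: 2g' - 2 = d(2g - 2) + R
Given: d = 4, g = 0, R = 12
2g' - 2 = 4*(2*0 - 2) + 12
2g' - 2 = 4*(-2) + 12
2g' - 2 = -8 + 12 = 4
2g' = 6
g' = 3

3


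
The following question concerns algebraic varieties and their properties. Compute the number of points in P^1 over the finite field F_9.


P^1(F_9) has (q^(n+1) - 1)/(q - 1) points.
= 9^1 + 9^0
= 9 + 1
= 10

10


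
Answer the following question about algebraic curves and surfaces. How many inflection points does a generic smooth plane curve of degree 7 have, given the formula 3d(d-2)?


For a general smooth plane curve C of degree d, the inflection points are
the intersection of C with its Hessian curve, which has degree 3(d-2).
By Bezout, the total intersection number is d * 3(d-2) = 7 * 15 = 105.
For a general curve every flex is ordinary, so each contributes
multiplicity 1 to C·Hess(C), and the number of distinct inflection
points is 3d(d-2).
Inflection points = 3*7*(7-2) = 3*7*5 = 105

105


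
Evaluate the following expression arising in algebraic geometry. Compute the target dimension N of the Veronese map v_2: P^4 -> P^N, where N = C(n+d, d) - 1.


The Veronese embedding v_d: P^n -> P^N maps each point to all
degree-d monomials in n+1 homogeneous coordinates.
N = C(n+d, d) - 1
N = C(4+2, 2) - 1
N = C(6, 2) - 1
C(6, 2) = 15
N = 15 - 1 = 14

14


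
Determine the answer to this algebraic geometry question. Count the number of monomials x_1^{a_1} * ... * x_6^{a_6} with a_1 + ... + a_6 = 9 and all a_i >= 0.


The number of degree-9 monomials in 6 variables is C(d+n-1, n-1).
= C(9+6-1, 6-1) = C(14, 5)
= 2002

2002


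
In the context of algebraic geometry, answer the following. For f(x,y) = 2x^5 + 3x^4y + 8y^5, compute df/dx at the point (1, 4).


df/dx = 5*2*x^4 + 4*3*x^3*y
At (1,4): 5*2*1^4 + 4*3*1^3*4
= 10 + 48
= 58

58


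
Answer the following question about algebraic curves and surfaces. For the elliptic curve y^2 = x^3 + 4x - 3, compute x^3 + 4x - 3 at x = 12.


Compute x^3 + 4x - 3 at x = 12:
x^3 = 12^3 = 1728
4*x = 4*12 = 48
Sum: 1728 + 48 - 3 = 1773

1773


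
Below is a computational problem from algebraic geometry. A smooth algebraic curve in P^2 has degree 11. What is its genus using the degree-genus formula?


Using the genus formula for smooth plane curves:
g = (d-1)(d-2)/2
g = (11-1)(11-2)/2
g = 10*9/2
g = 90/2 = 45

45


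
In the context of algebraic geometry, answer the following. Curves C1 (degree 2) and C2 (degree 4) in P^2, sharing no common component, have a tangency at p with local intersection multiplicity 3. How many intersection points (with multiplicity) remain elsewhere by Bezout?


By Bezout's theorem, the total intersection number is d1 * d2.
Total = 2 * 4 = 8
Intersection multiplicity at p = 3
Remaining intersections = 8 - 3 = 5

5


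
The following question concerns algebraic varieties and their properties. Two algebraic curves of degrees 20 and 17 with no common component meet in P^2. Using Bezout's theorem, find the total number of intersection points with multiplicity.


Bezout's theorem states the intersection count equals the product of degrees.
Intersection count = 20 * 17 = 340

340


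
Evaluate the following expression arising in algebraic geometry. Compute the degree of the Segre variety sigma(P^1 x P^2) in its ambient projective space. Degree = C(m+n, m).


The degree of the Segre variety P^1 x P^2 is C(m+n, m).
= C(3, 1)
= 3

3


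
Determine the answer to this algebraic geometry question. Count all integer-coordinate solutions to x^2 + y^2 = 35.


Systematically check integer values of x where x^2 <= 35.
For each valid x, check if 35 - x^2 is a perfect square.
Total integer solutions found: 0

0


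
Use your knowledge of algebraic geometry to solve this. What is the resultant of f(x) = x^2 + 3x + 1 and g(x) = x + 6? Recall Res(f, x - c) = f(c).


For Res(f, x - c), we evaluate f at x = c.
f(-6) = (-6)^2 + 3*(-6) + 1
= 36 - 18 + 1
= 18 + 1 = 19
Res(f, g) = 19

19


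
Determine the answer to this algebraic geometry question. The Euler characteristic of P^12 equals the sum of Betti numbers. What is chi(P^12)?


The complex projective space P^12 has one cell in each even real dimension 0, 2, ..., 24.
The cohomology groups are H^{2k}(P^12) = Z for k = 0,...,12, and 0 otherwise.
Euler characteristic = sum of Betti numbers = 1 per even-dimensional cohomology group.
chi(P^12) = 12 + 1 = 13

13


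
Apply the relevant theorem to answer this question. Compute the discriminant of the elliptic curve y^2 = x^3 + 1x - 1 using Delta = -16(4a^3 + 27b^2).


Compute each component:
4a^3 = 4*1^3 = 4*1 = 4
27b^2 = 27*(-1)^2 = 27*1 = 27
4a^3 + 27b^2 = 4 + 27 = 31
Delta = -16*31 = -496

-496


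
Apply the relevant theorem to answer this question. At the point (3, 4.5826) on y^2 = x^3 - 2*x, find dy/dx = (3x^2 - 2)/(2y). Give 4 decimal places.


Using implicit differentiation of y^2 = x^3 - 2*x:
2y * dy/dx = 3x^2 - 2
dy/dx = (3x^2 - 2)/(2y)
Numerator: 3*3^2 - 2 = 25
Denominator: 2*4.5826 = 9.1652
dy/dx = 25/9.1652 = 2.7277

2.7277


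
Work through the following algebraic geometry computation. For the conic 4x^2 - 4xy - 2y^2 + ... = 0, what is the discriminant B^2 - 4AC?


The discriminant of a conic Ax^2 + Bxy + Cy^2 + ... = 0 is B^2 - 4AC.
B^2 = (-4)^2 = 16
4AC = 4*4*(-2) = -32
Discriminant = 16 + 32 = 48

48


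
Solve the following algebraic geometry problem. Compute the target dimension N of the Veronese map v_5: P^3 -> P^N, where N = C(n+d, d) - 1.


The Veronese embedding v_d: P^n -> P^N maps each point to all
degree-d monomials in n+1 homogeneous coordinates.
N = C(n+d, d) - 1
N = C(3+5, 5) - 1
N = C(8, 5) - 1
C(8, 5) = 56
N = 56 - 1 = 55

55


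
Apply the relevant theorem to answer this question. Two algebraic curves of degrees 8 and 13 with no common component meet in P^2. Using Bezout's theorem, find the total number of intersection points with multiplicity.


Bezout's theorem states the intersection count equals the product of degrees.
Intersection count = 8 * 13 = 104

104


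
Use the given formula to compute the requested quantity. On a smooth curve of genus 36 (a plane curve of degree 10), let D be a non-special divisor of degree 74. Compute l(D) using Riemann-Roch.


First, compute the genus of a smooth plane curve of degree 10:
g = (d-1)(d-2)/2 = (10-1)(10-2)/2 = 36
For a non-special divisor D (i.e., h^1(D) = 0), Riemann-Roch gives:
l(D) = deg(D) - g + 1
Since deg(D) = 74 >= 2g - 1 = 71, D is non-special.
l(D) = 74 - 36 + 1 = 39

39


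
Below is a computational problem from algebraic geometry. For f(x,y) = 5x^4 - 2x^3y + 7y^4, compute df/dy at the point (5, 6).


df/dy = (-2)*x^3 + 4*7*y^3
At (5,6): (-2)*5^3 + 4*7*6^3
= -250 + 6048
= 5798

5798


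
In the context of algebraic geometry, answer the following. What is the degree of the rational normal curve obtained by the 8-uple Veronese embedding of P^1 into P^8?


The rational normal curve in P^8 is the image of P^1 under the 8-uple Veronese.
A general hyperplane in P^8 pulls back to a degree-8 form on P^1, which has 8 zeros,
so the curve meets a general hyperplane in 8 points. Degree = 8.

8


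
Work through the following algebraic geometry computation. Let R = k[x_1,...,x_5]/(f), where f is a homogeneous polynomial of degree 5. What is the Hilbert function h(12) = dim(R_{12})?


For R = k[x_1,...,x_n]/(f) with f homogeneous of degree e:
The Hilbert series is (1 - t^e)/(1 - t)^n.
So h(d) = C(d+n-1, n-1) - C(d-e+n-1, n-1) for d >= e.
With n=5, e=5, d=12:
C(12+5-1, 5-1) = C(16, 4) = 1820
C(12-5+5-1, 5-1) = C(11, 4) = 330
h(12) = 1820 - 330 = 1490

1490


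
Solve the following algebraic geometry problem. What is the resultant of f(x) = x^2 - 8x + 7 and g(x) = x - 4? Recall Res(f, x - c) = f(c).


For Res(f, x - c), we evaluate f at x = c.
f(4) = 4^2 - 8*4 + 7
= 16 - 32 + 7
= -16 + 7 = -9
Res(f, g) = -9

-9


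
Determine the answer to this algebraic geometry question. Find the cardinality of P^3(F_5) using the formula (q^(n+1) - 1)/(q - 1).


P^3(F_5) has (q^(n+1) - 1)/(q - 1) points.
= 5^3 + 5^2 + 5^1 + 5^0
= 125 + 25 + 5 + 1
= 156

156


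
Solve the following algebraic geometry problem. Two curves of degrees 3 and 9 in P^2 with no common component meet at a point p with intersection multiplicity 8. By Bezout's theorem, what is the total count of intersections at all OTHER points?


By Bezout's theorem, the total intersection number is d1 * d2.
Total = 3 * 9 = 27
Intersection multiplicity at p = 8
Remaining intersections = 27 - 8 = 19

19


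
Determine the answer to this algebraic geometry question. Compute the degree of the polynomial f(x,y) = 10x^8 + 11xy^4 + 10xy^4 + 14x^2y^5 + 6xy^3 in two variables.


Examine each term for its total degree (sum of exponents).
  Term '10x^8' has total degree 8+0 = 8.
  Term '11xy^4' has total degree 1+4 = 5.
  Term '10xy^4' has total degree 1+4 = 5.
  Term '14x^2y^5' has total degree 2+5 = 7.
  Term '6xy^3' has total degree 1+3 = 4.
The maximum total degree among all terms is 8.

8


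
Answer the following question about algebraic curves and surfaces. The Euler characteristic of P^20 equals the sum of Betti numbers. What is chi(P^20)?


The complex projective space P^20 has one cell in each even real dimension 0, 2, ..., 40.
The cohomology groups are H^{2k}(P^20) = Z for k = 0,...,20, and 0 otherwise.
Euler characteristic = sum of Betti numbers = 1 per even-dimensional cohomology group.
chi(P^20) = 20 + 1 = 21

21


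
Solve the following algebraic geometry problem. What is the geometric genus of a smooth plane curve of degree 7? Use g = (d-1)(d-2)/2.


Using the genus formula for smooth plane curves:
g = (d-1)(d-2)/2
g = (7-1)(7-2)/2
g = 6*5/2
g = 30/2 = 15

15


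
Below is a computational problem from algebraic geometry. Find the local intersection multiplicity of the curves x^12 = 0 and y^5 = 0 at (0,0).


The intersection multiplicity of V(x^a) and V(y^b) at the origin is:
I(O; V(x^12), V(y^5)) = dim_k(k[x,y]/(x^12, y^5))
A basis for k[x,y]/(x^12, y^5) is the set of monomials x^i * y^j
where 0 <= i < 12 and 0 <= j < 5.
The number of such monomials is 12 * 5 = 60

60


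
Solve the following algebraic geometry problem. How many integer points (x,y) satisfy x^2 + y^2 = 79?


Systematically check integer values of x where x^2 <= 79.
For each valid x, check if 79 - x^2 is a perfect square.
Total integer solutions found: 0

0


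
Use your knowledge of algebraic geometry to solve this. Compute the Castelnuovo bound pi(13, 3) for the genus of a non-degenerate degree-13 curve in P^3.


Castelnuovo's bound: write d - 1 = m(r-1) + epsilon with 0 <= epsilon < r-1.
d - 1 = 13 - 1 = 12
r - 1 = 3 - 1 = 2
12 = 6*2 + 0, so m = 6, epsilon = 0
pi(d, r) = m(m-1)(r-1)/2 + m*epsilon
= 6*5*2/2 + 6*0
= 60/2 + 0
= 30 + 0 = 30

30


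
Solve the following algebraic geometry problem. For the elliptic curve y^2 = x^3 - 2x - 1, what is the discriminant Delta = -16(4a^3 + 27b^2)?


Compute each component:
4a^3 = 4*(-2)^3 = 4*(-8) = -32
27b^2 = 27*(-1)^2 = 27*1 = 27
4a^3 + 27b^2 = -32 + 27 = -5
Delta = -16*(-5) = 80

80


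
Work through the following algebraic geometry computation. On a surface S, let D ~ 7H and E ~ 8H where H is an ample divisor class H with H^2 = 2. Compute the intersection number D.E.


Using bilinearity of the intersection pairing on a surface S:
(aH).(bH) = ab * (H.H)
We have H^2 = 2.
D.E = (7H).(8H) = 7*8*2
= 56*2
= 112

112


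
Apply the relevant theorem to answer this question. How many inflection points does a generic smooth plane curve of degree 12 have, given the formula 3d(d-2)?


For a general smooth plane curve C of degree d, the inflection points are
the intersection of C with its Hessian curve, which has degree 3(d-2).
By Bezout, the total intersection number is d * 3(d-2) = 12 * 30 = 360.
For a general curve every flex is ordinary, so each contributes
multiplicity 1 to C·Hess(C), and the number of distinct inflection
points is 3d(d-2).
Inflection points = 3*12*(12-2) = 3*12*10 = 360

360


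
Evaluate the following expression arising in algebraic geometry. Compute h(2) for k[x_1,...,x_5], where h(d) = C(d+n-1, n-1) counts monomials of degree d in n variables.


The Hilbert function for the polynomial ring in 5 variables is:
h(d) = C(d+n-1, n-1)
h(2) = C(2+5-1, 5-1) = C(6, 4)
= 6! / (4! * 2!)
= 15

15


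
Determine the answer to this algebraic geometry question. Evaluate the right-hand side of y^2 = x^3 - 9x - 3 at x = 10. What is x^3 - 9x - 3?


Compute x^3 - 9x - 3 at x = 10:
x^3 = 10^3 = 1000
(-9)*x = (-9)*10 = -90
Sum: 1000 - 90 - 3 = 907

907


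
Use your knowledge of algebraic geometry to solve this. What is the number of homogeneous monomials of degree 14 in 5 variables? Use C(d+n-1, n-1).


The number of degree-14 monomials in 5 variables is C(d+n-1, n-1).
= C(14+5-1, 5-1) = C(18, 4)
= 3060

3060
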